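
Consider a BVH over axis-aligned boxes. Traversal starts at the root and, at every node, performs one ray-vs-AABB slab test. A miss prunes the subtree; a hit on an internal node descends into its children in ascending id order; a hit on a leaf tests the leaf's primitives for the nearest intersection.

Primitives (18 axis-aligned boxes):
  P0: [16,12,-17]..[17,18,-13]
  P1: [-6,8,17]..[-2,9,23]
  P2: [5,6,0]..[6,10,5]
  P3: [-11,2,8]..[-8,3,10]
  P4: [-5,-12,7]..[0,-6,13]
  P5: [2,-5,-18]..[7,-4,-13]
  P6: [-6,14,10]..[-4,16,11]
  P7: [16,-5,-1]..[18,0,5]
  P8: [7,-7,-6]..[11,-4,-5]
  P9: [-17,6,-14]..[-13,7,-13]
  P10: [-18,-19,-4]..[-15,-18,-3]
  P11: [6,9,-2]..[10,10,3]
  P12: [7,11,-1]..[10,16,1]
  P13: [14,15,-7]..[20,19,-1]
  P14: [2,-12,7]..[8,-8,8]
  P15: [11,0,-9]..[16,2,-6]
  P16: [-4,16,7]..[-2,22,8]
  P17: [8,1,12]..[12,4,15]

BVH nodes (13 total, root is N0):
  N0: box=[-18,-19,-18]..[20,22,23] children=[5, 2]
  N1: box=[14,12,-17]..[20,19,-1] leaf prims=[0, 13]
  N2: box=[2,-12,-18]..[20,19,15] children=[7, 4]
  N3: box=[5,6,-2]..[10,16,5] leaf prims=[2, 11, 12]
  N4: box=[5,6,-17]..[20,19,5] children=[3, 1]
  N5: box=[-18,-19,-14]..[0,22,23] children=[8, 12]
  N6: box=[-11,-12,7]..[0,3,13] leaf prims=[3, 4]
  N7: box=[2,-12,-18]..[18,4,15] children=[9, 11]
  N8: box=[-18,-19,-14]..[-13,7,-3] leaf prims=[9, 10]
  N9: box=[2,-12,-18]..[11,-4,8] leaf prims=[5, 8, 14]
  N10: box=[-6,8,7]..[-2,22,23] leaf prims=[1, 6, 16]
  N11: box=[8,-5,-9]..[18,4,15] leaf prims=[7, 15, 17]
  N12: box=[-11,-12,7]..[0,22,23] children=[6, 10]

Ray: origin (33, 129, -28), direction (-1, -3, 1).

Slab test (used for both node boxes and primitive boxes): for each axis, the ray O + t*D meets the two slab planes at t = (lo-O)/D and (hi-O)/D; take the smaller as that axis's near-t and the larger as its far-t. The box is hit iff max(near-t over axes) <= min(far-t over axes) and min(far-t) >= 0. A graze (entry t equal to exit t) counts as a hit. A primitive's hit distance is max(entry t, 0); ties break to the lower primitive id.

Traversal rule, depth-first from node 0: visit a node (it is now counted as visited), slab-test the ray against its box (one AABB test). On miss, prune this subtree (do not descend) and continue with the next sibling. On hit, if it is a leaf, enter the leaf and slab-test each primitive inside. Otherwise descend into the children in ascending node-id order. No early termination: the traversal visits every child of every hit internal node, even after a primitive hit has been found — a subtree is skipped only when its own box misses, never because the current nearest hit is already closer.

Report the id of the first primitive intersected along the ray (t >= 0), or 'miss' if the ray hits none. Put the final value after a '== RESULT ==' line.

Traverse from the root:
N0 x:[13,51] y:[107/3,148/3] z:[10,51] -> hit [107/3,148/3], descend [2, 5]
  N2 x:[13,31] y:[110/3,47] z:[10,43] -> miss, prune
  N5 x:[33,51] y:[107/3,148/3] z:[14,51] -> hit [107/3,148/3], descend [8, 12]
    N8 x:[46,51] y:[122/3,148/3] z:[14,25] -> miss, prune
    N12 x:[33,44] y:[107/3,47] z:[35,51] -> hit [107/3,44], descend [6, 10]
      N6 x:[33,44] y:[42,47] z:[35,41] -> miss, prune
      N10 x:[35,39] y:[107/3,121/3] z:[35,51] -> hit [107/3,39] leaf, test {P1(miss), P6@t=38, P16@t=107/3}

Summary -> nodes [0, 2, 5, 8, 12, 6, 10]; box-tests=7; leaf-entries=1; first=P16

== RESULT ==
16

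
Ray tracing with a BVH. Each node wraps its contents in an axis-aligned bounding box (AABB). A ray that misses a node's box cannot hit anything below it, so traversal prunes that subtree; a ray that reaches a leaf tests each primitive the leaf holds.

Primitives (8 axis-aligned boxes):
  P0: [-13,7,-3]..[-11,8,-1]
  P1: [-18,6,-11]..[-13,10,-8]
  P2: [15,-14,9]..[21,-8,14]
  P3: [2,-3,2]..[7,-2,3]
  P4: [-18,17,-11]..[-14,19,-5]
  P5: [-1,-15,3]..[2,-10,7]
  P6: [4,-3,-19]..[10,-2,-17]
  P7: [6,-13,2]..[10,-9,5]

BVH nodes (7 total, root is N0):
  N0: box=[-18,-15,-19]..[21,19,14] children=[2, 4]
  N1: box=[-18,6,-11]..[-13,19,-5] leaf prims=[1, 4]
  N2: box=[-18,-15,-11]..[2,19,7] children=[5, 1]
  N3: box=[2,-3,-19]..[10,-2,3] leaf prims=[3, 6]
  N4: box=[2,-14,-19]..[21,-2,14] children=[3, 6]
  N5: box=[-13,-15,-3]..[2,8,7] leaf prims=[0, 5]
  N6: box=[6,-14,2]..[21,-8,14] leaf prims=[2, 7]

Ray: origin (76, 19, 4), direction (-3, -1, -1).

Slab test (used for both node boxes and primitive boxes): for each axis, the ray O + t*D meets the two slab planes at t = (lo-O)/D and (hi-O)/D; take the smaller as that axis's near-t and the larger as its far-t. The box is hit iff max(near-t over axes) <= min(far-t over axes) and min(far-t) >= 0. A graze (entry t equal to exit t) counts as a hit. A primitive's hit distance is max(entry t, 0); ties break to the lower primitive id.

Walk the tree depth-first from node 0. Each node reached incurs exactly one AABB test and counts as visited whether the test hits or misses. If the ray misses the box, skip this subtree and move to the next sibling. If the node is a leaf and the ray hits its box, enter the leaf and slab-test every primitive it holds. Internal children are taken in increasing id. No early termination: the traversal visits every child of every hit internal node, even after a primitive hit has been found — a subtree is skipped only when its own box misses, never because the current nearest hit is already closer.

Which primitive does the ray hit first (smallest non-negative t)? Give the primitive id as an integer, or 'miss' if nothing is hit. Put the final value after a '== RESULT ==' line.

Trace the traversal:
N0 x:[55/3,94/3] y:[0,34] z:[-10,23] -> hit [55/3,23], descend [2, 4]
  N2 x:[74/3,94/3] y:[0,34] z:[-3,15] -> miss, prune
  N4 x:[55/3,74/3] y:[21,33] z:[-10,23] -> hit [21,23], descend [3, 6]
    N3 x:[22,74/3] y:[21,22] z:[1,23] -> hit [22,22] leaf, test {P3(miss), P6@t=22}
    N6 x:[55/3,70/3] y:[27,33] z:[-10,2] -> miss, prune

Summary -> nodes [0, 2, 4, 3, 6]; box-tests=5; leaf-entries=1; first=P6

== RESULT ==
6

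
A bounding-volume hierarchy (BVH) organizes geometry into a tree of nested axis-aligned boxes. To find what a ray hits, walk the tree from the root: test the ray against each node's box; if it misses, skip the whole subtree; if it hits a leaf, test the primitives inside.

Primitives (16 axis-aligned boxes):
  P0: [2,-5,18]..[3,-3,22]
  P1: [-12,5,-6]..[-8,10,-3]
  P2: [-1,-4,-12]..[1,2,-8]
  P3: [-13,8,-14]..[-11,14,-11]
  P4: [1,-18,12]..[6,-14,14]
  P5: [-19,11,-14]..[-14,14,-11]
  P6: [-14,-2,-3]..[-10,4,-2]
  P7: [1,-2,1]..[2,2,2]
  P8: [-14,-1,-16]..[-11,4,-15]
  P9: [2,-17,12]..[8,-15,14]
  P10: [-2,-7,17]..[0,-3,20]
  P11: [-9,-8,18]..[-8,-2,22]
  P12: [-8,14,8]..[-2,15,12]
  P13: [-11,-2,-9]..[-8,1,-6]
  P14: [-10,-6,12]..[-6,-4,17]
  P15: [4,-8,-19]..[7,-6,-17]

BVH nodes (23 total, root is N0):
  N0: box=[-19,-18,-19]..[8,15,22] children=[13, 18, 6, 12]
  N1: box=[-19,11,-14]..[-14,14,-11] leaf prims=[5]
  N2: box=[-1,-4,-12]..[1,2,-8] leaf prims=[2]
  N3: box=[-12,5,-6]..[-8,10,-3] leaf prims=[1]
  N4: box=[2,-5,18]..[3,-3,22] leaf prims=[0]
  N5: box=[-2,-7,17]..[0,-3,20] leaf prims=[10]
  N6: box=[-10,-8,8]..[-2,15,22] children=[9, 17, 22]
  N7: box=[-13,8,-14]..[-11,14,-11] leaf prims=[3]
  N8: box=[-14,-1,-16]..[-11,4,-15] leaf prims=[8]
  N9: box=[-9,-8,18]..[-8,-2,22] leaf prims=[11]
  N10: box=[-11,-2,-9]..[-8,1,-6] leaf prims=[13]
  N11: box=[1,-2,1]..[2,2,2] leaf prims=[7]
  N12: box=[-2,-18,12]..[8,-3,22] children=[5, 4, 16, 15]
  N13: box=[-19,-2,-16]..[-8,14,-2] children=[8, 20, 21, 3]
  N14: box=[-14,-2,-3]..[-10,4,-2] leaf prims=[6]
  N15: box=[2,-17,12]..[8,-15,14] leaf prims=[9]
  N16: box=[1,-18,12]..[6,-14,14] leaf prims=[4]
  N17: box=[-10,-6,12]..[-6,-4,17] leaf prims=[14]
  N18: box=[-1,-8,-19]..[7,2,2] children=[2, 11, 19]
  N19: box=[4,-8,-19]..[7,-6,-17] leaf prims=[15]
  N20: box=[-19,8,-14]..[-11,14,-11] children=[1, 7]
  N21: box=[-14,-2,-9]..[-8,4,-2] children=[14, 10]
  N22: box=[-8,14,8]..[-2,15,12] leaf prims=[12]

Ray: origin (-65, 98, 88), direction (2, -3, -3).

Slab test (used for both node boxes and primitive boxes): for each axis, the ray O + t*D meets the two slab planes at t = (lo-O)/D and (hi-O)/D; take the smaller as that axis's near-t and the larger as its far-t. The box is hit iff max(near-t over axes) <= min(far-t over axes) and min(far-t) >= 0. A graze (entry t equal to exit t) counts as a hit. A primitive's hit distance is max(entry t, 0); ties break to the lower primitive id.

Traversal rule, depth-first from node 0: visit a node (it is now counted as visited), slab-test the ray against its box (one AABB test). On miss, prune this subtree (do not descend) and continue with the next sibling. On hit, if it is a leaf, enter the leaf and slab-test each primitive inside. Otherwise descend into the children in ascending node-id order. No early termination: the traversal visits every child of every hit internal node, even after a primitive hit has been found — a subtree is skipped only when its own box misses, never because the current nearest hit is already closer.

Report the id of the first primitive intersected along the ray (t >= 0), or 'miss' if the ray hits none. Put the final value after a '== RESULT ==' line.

Trace the traversal:
N0 x:[23,73/2] y:[83/3,116/3] z:[22,107/3] -> hit [83/3,107/3], descend [6, 12, 13, 18]
  N6 x:[55/2,63/2] y:[83/3,106/3] z:[22,80/3] -> miss, prune
  N12 x:[63/2,73/2] y:[101/3,116/3] z:[22,76/3] -> miss, prune
  N13 x:[23,57/2] y:[28,100/3] z:[30,104/3] -> miss, prune
  N18 x:[32,36] y:[32,106/3] z:[86/3,107/3] -> hit [32,106/3], descend [2, 11, 19]
    N2 x:[32,33] y:[32,34] z:[32,100/3] -> hit [32,33] leaf, test {P2@t=32}
    N11 x:[33,67/2] y:[32,100/3] z:[86/3,29] -> miss, prune
    N19 x:[69/2,36] y:[104/3,106/3] z:[35,107/3] -> hit [35,106/3] leaf, test {P15@t=35}

Visited [0, 6, 12, 13, 18, 2, 11, 19]. Tests: 8 box, 2 leaf. Nearest: P2.

== RESULT ==
2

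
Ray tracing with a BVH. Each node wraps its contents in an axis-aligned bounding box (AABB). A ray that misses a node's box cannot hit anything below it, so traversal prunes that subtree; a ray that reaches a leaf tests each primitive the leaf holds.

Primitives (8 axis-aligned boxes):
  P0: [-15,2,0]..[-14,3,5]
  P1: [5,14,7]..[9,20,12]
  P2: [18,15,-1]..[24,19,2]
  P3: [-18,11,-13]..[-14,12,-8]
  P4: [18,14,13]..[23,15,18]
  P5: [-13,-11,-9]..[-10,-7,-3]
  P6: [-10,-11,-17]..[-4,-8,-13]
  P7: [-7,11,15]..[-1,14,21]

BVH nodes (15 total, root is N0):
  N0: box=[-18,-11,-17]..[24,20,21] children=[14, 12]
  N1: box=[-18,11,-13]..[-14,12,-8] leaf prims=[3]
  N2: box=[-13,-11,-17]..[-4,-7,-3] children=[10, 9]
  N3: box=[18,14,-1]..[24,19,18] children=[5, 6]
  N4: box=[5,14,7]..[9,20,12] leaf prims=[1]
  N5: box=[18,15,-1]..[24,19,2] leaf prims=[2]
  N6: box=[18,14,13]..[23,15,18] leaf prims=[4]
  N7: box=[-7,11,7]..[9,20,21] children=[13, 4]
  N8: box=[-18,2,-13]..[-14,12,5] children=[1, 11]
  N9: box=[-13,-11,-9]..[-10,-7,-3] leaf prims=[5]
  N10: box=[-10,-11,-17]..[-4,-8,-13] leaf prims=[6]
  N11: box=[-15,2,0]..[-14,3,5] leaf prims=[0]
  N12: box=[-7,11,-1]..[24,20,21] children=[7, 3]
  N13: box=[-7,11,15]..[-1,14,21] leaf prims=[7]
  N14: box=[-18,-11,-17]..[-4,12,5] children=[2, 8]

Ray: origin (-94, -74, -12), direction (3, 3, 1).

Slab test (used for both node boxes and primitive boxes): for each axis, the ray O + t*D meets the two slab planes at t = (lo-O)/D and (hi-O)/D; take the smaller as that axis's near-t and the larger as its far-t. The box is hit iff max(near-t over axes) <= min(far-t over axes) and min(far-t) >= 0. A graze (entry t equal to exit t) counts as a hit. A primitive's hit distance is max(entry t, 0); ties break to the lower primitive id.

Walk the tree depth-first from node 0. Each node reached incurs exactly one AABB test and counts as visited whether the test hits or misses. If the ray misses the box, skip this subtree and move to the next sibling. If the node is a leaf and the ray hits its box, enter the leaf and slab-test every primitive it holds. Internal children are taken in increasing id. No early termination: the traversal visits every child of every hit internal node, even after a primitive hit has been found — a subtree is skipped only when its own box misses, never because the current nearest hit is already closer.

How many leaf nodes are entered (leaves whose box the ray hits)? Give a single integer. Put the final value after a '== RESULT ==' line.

Traverse from the root:
N0 x:[76/3,118/3] y:[21,94/3] z:[-5,33] -> hit [76/3,94/3], descend [12, 14]
  N12 x:[29,118/3] y:[85/3,94/3] z:[11,33] -> hit [29,94/3], descend [3, 7]
    N3 x:[112/3,118/3] y:[88/3,31] z:[11,30] -> miss, prune
    N7 x:[29,103/3] y:[85/3,94/3] z:[19,33] -> hit [29,94/3], descend [4, 13]
      N4 x:[33,103/3] y:[88/3,94/3] z:[19,24] -> miss, prune
      N13 x:[29,31] y:[85/3,88/3] z:[27,33] -> hit [29,88/3] leaf, test {P7@t=29}
  N14 x:[76/3,30] y:[21,86/3] z:[-5,17] -> miss, prune

Visited [0, 12, 3, 7, 4, 13, 14]. Tests: 7 box, 1 leaf. Nearest: P7.

== RESULT ==
1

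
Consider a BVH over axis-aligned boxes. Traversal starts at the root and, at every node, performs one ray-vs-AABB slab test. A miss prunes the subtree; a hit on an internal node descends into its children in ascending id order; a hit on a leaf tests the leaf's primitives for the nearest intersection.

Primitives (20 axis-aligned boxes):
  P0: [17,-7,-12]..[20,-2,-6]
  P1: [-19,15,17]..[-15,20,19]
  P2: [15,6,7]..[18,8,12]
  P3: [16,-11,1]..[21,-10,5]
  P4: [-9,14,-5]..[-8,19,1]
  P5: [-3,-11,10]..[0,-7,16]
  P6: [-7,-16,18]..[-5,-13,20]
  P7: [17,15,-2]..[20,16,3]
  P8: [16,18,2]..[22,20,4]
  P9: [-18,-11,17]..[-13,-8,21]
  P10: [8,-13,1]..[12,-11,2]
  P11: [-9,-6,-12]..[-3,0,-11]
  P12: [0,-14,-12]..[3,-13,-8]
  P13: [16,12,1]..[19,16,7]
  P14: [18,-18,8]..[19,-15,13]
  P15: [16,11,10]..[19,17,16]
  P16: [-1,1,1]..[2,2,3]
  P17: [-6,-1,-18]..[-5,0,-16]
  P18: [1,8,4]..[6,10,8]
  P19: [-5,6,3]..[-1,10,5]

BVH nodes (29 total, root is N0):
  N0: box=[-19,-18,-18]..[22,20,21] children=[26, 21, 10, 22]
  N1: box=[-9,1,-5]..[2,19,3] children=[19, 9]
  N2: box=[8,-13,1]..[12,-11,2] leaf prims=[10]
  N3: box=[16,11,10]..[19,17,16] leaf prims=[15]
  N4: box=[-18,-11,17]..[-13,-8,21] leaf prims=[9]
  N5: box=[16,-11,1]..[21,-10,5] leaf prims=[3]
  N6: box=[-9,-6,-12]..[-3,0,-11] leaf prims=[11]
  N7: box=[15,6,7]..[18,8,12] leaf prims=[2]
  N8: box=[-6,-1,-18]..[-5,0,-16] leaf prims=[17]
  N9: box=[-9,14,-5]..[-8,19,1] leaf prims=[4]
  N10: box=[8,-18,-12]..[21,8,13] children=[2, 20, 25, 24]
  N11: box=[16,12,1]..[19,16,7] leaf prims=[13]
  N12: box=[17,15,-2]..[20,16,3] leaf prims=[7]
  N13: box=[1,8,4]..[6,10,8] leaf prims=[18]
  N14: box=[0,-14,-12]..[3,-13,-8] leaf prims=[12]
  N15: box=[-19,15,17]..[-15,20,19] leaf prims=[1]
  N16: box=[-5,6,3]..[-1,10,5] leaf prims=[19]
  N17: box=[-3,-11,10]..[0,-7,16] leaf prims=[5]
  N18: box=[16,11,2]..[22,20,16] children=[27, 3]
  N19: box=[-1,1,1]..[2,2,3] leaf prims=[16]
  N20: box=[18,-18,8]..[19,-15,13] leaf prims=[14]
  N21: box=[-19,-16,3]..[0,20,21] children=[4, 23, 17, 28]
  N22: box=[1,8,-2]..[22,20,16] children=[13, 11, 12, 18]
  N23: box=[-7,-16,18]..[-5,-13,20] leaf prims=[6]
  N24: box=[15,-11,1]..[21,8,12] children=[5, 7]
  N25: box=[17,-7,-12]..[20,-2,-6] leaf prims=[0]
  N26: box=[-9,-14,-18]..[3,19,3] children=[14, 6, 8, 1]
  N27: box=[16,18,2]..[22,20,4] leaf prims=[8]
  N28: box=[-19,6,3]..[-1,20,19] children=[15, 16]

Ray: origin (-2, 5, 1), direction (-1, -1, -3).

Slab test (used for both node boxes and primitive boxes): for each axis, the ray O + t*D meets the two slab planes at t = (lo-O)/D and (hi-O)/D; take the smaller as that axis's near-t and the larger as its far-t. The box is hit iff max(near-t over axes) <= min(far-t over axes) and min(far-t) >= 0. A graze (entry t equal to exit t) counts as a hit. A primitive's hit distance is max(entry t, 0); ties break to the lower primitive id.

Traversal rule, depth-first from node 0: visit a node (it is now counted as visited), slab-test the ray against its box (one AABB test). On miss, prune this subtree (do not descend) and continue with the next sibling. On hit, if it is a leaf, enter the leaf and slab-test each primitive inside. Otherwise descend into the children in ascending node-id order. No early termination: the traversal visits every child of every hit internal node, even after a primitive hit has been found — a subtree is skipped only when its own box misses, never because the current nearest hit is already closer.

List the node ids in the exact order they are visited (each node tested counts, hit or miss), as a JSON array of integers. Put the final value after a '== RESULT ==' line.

Traverse from the root:
N0 x:[-24,17] y:[-15,23] z:[-20/3,19/3] -> hit [-20/3,19/3], descend [10, 21, 22, 26]
  N10 x:[-23,-10] y:[-3,23] z:[-4,13/3] -> miss, prune
  N21 x:[-2,17] y:[-15,21] z:[-20/3,-2/3] -> miss, prune
  N22 x:[-24,-3] y:[-15,-3] z:[-5,1] -> miss, prune
  N26 x:[-5,7] y:[-14,19] z:[-2/3,19/3] -> hit [-2/3,19/3], descend [1, 6, 8, 14]
    N1 x:[-4,7] y:[-14,4] z:[-2/3,2] -> hit [-2/3,2], descend [9, 19]
      N9 x:[6,7] y:[-14,-9] z:[0,2] -> miss, prune
      N19 x:[-4,-1] y:[3,4] z:[-2/3,0] -> miss, prune
    N6 x:[1,7] y:[5,11] z:[4,13/3] -> miss, prune
    N8 x:[3,4] y:[5,6] z:[17/3,19/3] -> miss, prune
    N14 x:[-5,-2] y:[18,19] z:[3,13/3] -> miss, prune

order=[0, 10, 21, 22, 26, 1, 9, 19, 6, 8, 14]  |boxes|=11  |leaves|=0  hit=miss

== RESULT ==
[0, 10, 21, 22, 26, 1, 9, 19, 6, 8, 14]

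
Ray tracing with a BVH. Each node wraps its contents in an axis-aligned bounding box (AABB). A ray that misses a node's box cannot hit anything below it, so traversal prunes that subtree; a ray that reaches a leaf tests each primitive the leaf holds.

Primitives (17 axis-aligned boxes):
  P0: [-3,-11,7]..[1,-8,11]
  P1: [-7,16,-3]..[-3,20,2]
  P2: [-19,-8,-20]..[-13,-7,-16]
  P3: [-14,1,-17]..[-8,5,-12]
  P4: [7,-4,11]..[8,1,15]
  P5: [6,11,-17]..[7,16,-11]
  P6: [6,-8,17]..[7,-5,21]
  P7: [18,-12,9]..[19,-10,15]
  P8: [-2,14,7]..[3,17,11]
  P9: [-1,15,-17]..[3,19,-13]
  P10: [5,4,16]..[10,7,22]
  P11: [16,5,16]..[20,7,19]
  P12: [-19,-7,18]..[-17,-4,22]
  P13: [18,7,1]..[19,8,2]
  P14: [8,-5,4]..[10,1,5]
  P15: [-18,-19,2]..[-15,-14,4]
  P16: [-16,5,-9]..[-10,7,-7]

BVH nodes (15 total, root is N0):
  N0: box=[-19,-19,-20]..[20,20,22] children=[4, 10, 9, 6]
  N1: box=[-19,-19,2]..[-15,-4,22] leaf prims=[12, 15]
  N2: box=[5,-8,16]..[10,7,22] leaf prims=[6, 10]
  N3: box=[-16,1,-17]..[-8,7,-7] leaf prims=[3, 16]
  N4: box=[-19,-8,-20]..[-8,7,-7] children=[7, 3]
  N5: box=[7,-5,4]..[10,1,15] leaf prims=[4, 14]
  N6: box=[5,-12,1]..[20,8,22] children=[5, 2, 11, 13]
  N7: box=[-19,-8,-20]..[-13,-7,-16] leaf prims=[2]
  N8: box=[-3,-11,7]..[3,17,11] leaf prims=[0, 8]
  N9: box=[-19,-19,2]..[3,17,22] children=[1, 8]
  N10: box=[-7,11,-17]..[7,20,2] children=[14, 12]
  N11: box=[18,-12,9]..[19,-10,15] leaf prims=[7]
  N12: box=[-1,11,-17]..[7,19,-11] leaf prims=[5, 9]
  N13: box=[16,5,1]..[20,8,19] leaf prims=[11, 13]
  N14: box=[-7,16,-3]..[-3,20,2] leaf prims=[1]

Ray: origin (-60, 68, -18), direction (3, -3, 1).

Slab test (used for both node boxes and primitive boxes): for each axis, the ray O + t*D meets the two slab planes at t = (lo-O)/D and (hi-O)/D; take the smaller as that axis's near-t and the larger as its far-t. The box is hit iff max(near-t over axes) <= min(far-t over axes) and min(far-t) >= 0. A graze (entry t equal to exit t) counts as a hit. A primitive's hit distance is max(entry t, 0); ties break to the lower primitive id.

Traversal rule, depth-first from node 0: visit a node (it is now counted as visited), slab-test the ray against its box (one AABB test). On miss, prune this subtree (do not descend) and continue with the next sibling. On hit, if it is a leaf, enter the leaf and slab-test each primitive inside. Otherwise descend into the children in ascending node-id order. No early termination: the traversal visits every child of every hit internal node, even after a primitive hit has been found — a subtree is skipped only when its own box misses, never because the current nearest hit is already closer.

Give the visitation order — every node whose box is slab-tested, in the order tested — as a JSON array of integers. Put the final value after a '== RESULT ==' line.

Trace the traversal:
N0 x:[41/3,80/3] y:[16,29] z:[-2,40] -> hit [16,80/3], descend [4, 6, 9, 10]
  N4 x:[41/3,52/3] y:[61/3,76/3] z:[-2,11] -> miss, prune
  N6 x:[65/3,80/3] y:[20,80/3] z:[19,40] -> hit [65/3,80/3], descend [2, 5, 11, 13]
    N2 x:[65/3,70/3] y:[61/3,76/3] z:[34,40] -> miss, prune
    N5 x:[67/3,70/3] y:[67/3,73/3] z:[22,33] -> hit [67/3,70/3] leaf, test {P4(miss), P14@t=68/3}
    N11 x:[26,79/3] y:[26,80/3] z:[27,33] -> miss, prune
    N13 x:[76/3,80/3] y:[20,21] z:[19,37] -> miss, prune
  N9 x:[41/3,21] y:[17,29] z:[20,40] -> hit [20,21], descend [1, 8]
    N1 x:[41/3,15] y:[24,29] z:[20,40] -> miss, prune
    N8 x:[19,21] y:[17,79/3] z:[25,29] -> miss, prune
  N10 x:[53/3,67/3] y:[16,19] z:[1,20] -> hit [53/3,19], descend [12, 14]
    N12 x:[59/3,67/3] y:[49/3,19] z:[1,7] -> miss, prune
    N14 x:[53/3,19] y:[16,52/3] z:[15,20] -> miss, prune

Summary -> nodes [0, 4, 6, 2, 5, 11, 13, 9, 1, 8, 10, 12, 14]; box-tests=13; leaf-entries=1; first=P14

== RESULT ==
[0, 4, 6, 2, 5, 11, 13, 9, 1, 8, 10, 12, 14]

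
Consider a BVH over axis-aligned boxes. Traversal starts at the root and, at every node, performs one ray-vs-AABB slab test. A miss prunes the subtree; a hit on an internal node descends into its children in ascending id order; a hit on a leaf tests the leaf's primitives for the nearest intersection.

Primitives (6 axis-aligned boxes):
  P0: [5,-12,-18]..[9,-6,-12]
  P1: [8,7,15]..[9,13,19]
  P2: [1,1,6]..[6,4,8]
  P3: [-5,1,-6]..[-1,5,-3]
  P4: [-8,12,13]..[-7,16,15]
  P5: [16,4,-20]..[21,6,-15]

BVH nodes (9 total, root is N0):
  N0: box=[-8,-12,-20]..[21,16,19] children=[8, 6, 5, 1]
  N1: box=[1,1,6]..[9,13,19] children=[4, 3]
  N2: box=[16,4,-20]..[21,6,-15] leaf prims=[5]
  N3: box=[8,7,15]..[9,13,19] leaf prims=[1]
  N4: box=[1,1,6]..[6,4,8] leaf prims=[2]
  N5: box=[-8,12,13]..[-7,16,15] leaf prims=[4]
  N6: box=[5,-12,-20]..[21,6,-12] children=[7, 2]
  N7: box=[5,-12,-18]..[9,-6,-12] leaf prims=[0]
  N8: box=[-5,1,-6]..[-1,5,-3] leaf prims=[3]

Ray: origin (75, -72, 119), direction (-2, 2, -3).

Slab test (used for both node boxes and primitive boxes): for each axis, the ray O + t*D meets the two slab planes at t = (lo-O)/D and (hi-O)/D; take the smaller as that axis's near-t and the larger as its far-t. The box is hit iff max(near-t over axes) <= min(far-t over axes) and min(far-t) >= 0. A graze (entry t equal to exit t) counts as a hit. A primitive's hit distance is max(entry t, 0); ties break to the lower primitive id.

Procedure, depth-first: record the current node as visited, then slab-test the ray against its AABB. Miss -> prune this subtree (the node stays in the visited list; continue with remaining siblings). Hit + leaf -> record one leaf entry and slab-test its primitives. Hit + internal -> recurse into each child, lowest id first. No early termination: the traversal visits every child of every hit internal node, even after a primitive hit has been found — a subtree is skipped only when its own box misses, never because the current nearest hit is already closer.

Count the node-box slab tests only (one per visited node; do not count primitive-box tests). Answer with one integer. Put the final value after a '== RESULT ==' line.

Walk:
N0 x:[27,83/2] y:[30,44] z:[100/3,139/3] -> hit [100/3,83/2], descend [1, 5, 6, 8]
  N1 x:[33,37] y:[73/2,85/2] z:[100/3,113/3] -> hit [73/2,37], descend [3, 4]
    N3 x:[33,67/2] y:[79/2,85/2] z:[100/3,104/3] -> miss, prune
    N4 x:[69/2,37] y:[73/2,38] z:[37,113/3] -> hit [37,37] leaf, test {P2@t=37}
  N5 x:[41,83/2] y:[42,44] z:[104/3,106/3] -> miss, prune
  N6 x:[27,35] y:[30,39] z:[131/3,139/3] -> miss, prune
  N8 x:[38,40] y:[73/2,77/2] z:[122/3,125/3] -> miss, prune

Summary -> nodes [0, 1, 3, 4, 5, 6, 8]; box-tests=7; leaf-entries=1; first=P2

== RESULT ==
7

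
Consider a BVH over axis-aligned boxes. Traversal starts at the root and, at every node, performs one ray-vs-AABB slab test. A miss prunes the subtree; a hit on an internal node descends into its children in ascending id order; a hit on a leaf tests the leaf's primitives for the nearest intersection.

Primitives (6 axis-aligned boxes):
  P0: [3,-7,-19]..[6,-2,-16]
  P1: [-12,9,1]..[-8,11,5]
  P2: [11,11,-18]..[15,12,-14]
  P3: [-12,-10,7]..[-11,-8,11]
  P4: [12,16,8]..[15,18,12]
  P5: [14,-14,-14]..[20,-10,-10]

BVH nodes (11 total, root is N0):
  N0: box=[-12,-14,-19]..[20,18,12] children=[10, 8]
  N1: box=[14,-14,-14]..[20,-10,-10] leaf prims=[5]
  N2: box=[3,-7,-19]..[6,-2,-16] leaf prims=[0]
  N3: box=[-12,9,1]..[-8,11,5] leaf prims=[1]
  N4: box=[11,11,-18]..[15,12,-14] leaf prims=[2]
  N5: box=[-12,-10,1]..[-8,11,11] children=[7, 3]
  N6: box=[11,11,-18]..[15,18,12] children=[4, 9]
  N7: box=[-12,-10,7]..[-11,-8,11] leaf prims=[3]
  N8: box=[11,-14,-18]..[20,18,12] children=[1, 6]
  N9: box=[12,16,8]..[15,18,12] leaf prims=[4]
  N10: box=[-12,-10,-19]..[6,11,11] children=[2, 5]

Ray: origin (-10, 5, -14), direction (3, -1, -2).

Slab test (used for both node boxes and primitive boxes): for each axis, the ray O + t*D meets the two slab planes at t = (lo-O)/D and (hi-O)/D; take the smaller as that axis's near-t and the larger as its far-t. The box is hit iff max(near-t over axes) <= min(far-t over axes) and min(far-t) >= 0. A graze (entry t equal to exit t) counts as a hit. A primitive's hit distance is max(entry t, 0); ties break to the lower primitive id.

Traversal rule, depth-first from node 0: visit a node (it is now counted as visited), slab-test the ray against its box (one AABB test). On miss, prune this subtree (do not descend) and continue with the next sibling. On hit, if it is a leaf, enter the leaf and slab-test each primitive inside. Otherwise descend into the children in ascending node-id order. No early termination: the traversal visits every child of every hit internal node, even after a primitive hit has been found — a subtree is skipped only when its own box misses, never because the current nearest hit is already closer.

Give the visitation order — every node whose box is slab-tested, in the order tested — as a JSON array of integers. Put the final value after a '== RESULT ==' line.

Traverse from the root:
N0 x:[-2/3,10] y:[-13,19] z:[-13,5/2] -> hit [-2/3,5/2], descend [8, 10]
  N8 x:[7,10] y:[-13,19] z:[-13,2] -> miss, prune
  N10 x:[-2/3,16/3] y:[-6,15] z:[-25/2,5/2] -> hit [-2/3,5/2], descend [2, 5]
    N2 x:[13/3,16/3] y:[7,12] z:[1,5/2] -> miss, prune
    N5 x:[-2/3,2/3] y:[-6,15] z:[-25/2,-15/2] -> miss, prune

5 AABB tests over nodes [0, 8, 10, 2, 5]; 0 leaves entered; closest miss.

== RESULT ==
[0, 8, 10, 2, 5]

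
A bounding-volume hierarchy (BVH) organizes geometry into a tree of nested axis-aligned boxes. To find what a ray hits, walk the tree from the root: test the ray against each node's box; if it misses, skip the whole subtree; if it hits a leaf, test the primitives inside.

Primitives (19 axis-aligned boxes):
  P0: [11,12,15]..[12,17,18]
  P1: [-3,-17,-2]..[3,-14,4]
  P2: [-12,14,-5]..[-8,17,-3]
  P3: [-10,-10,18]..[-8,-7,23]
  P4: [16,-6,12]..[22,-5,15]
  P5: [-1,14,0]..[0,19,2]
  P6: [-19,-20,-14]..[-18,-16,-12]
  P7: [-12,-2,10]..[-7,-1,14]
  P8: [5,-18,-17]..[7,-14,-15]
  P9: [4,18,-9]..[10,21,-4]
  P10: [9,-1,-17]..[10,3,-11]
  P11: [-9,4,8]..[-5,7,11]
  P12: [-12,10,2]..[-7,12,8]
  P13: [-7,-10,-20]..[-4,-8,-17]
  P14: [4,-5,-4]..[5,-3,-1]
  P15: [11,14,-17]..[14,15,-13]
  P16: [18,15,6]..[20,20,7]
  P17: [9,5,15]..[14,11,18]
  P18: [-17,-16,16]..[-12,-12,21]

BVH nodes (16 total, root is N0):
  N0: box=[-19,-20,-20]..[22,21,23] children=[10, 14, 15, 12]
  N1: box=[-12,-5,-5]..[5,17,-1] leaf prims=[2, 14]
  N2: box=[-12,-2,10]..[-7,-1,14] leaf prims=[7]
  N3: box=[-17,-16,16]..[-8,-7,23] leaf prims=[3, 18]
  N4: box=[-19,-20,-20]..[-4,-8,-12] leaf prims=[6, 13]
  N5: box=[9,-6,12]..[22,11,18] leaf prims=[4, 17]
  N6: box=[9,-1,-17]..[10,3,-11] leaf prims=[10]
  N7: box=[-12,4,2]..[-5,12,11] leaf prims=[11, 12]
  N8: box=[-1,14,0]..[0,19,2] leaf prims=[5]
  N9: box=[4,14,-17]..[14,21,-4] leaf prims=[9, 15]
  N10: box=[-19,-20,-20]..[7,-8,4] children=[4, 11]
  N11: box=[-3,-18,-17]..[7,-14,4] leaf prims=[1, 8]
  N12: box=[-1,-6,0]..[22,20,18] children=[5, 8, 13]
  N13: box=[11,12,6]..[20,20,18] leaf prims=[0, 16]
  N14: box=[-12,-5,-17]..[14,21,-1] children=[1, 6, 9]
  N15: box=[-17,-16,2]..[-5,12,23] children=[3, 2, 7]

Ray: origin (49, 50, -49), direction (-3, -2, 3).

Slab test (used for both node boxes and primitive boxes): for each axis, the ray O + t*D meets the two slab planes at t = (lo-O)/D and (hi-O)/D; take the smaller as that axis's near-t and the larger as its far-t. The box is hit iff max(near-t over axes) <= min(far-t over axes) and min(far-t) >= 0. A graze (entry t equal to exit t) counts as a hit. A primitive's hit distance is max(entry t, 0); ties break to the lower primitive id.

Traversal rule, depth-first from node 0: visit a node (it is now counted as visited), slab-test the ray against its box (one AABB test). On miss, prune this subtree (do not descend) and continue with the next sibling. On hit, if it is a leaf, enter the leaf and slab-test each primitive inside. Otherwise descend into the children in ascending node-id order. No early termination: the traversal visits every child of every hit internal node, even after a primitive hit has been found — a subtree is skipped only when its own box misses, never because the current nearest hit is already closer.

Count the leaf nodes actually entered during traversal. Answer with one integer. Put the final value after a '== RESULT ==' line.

Walk:
N0 x:[9,68/3] y:[29/2,35] z:[29/3,24] -> hit [29/2,68/3], descend [10, 12, 14, 15]
  N10 x:[14,68/3] y:[29,35] z:[29/3,53/3] -> miss, prune
  N12 x:[9,50/3] y:[15,28] z:[49/3,67/3] -> hit [49/3,50/3], descend [5, 8, 13]
    N5 x:[9,40/3] y:[39/2,28] z:[61/3,67/3] -> miss, prune
    N8 x:[49/3,50/3] y:[31/2,18] z:[49/3,17] -> hit [49/3,50/3] leaf, test {P5@t=49/3}
    N13 x:[29/3,38/3] y:[15,19] z:[55/3,67/3] -> miss, prune
  N14 x:[35/3,61/3] y:[29/2,55/2] z:[32/3,16] -> hit [29/2,16], descend [1, 6, 9]
    N1 x:[44/3,61/3] y:[33/2,55/2] z:[44/3,16] -> miss, prune
    N6 x:[13,40/3] y:[47/2,51/2] z:[32/3,38/3] -> miss, prune
    N9 x:[35/3,15] y:[29/2,18] z:[32/3,15] -> hit [29/2,15] leaf, test {P9@t=29/2, P15(miss)}
  N15 x:[18,22] y:[19,33] z:[17,24] -> hit [19,22], descend [2, 3, 7]
    N2 x:[56/3,61/3] y:[51/2,26] z:[59/3,21] -> miss, prune
    N3 x:[19,22] y:[57/2,33] z:[65/3,24] -> miss, prune
    N7 x:[18,61/3] y:[19,23] z:[17,20] -> hit [19,20] leaf, test {P11(miss), P12@t=19}

14 AABB tests over nodes [0, 10, 12, 5, 8, 13, 14, 1, 6, 9, 15, 2, 3, 7]; 3 leaves entered; closest P9.

== RESULT ==
3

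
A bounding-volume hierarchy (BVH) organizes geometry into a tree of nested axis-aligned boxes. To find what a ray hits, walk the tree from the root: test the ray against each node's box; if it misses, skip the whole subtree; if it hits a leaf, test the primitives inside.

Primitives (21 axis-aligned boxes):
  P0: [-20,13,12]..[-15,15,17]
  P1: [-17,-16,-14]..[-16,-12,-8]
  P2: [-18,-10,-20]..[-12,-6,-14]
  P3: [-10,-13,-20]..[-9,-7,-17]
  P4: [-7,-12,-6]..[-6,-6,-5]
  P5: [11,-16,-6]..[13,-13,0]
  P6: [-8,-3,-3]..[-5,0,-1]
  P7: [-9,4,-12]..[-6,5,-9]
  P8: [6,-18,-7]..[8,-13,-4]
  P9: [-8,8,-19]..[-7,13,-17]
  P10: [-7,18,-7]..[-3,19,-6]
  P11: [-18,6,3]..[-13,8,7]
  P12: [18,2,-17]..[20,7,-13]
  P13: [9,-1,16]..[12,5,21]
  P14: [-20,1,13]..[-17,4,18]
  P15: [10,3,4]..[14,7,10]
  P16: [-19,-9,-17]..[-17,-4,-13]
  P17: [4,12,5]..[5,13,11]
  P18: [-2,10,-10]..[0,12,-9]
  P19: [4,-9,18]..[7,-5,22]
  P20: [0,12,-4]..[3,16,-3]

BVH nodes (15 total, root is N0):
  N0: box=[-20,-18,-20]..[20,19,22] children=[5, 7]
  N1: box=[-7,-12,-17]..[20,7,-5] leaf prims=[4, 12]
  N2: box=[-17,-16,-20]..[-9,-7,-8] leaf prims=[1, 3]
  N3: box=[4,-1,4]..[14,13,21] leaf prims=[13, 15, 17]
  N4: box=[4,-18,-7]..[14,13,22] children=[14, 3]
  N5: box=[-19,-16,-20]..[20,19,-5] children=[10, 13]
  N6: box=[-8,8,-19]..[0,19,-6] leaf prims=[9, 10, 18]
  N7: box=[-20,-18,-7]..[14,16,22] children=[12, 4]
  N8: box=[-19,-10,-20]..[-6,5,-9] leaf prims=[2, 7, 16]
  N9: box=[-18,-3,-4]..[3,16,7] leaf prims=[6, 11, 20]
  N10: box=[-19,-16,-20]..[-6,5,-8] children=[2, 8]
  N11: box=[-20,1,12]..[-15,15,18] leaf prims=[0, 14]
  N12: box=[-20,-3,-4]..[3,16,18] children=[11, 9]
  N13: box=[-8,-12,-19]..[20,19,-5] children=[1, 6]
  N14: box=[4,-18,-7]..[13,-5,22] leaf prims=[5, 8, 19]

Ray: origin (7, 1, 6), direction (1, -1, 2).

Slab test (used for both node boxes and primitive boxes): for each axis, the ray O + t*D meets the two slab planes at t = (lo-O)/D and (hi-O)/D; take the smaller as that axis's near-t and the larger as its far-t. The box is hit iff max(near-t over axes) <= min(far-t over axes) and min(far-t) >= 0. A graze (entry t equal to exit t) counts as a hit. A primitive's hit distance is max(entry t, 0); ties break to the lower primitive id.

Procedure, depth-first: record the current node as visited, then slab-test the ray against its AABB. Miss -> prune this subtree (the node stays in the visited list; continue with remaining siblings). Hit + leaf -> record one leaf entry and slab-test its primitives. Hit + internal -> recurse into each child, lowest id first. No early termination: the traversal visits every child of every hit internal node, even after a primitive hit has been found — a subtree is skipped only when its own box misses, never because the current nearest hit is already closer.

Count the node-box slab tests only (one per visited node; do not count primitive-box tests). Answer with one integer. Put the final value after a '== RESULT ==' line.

Trace the traversal:
N0 x:[-27,13] y:[-18,19] z:[-13,8] -> hit [-13,8], descend [5, 7]
  N5 x:[-26,13] y:[-18,17] z:[-13,-11/2] -> miss, prune
  N7 x:[-27,7] y:[-15,19] z:[-13/2,8] -> hit [-13/2,7], descend [4, 12]
    N4 x:[-3,7] y:[-12,19] z:[-13/2,8] -> hit [-3,7], descend [3, 14]
      N3 x:[-3,7] y:[-12,2] z:[-1,15/2] -> hit [-1,2] leaf, test {P13(miss), P15(miss), P17(miss)}
      N14 x:[-3,6] y:[6,19] z:[-13/2,8] -> hit [6,6] leaf, test {P5(miss), P8(miss), P19(miss)}
    N12 x:[-27,-4] y:[-15,4] z:[-5,6] -> miss, prune

order=[0, 5, 7, 4, 3, 14, 12]  |boxes|=7  |leaves|=2  hit=miss

== RESULT ==
7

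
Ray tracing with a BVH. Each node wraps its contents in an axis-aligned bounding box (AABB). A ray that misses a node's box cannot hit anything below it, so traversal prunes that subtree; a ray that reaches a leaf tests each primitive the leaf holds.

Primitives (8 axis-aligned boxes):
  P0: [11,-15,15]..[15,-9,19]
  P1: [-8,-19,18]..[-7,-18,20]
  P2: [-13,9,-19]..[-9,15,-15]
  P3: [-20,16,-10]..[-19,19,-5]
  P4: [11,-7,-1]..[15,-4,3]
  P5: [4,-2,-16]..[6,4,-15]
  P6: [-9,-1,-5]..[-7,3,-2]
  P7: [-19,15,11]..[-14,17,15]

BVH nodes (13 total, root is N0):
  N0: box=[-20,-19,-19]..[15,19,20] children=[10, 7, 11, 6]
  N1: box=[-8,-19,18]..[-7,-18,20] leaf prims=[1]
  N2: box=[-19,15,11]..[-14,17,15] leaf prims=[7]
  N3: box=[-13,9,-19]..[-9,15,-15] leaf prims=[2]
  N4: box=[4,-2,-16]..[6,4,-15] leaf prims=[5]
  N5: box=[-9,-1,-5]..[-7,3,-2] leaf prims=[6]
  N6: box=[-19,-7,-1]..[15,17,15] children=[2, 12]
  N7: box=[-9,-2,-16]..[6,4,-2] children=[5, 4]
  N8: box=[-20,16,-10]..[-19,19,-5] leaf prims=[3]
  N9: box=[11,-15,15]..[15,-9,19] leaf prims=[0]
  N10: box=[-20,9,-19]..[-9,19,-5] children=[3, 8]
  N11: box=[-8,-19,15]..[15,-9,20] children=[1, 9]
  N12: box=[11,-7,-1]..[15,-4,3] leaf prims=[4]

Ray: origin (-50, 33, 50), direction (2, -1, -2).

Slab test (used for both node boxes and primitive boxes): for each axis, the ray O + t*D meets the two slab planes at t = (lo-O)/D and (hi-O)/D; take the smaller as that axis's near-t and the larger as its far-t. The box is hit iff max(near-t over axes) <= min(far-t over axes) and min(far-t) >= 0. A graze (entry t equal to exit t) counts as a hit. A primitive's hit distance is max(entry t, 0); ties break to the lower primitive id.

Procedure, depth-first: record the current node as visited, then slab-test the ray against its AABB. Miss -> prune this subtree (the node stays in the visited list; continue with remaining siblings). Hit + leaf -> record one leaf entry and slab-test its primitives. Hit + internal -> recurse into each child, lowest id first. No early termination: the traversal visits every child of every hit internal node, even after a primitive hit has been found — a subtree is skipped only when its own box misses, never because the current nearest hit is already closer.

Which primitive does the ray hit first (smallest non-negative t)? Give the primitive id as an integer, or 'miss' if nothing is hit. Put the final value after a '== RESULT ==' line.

Trace the traversal:
N0 x:[15,65/2] y:[14,52] z:[15,69/2] -> hit [15,65/2], descend [6, 7, 10, 11]
  N6 x:[31/2,65/2] y:[16,40] z:[35/2,51/2] -> hit [35/2,51/2], descend [2, 12]
    N2 x:[31/2,18] y:[16,18] z:[35/2,39/2] -> hit [35/2,18] leaf, test {P7@t=35/2}
    N12 x:[61/2,65/2] y:[37,40] z:[47/2,51/2] -> miss, prune
  N7 x:[41/2,28] y:[29,35] z:[26,33] -> miss, prune
  N10 x:[15,41/2] y:[14,24] z:[55/2,69/2] -> miss, prune
  N11 x:[21,65/2] y:[42,52] z:[15,35/2] -> miss, prune

order=[0, 6, 2, 12, 7, 10, 11]  |boxes|=7  |leaves|=1  hit=P7

== RESULT ==
7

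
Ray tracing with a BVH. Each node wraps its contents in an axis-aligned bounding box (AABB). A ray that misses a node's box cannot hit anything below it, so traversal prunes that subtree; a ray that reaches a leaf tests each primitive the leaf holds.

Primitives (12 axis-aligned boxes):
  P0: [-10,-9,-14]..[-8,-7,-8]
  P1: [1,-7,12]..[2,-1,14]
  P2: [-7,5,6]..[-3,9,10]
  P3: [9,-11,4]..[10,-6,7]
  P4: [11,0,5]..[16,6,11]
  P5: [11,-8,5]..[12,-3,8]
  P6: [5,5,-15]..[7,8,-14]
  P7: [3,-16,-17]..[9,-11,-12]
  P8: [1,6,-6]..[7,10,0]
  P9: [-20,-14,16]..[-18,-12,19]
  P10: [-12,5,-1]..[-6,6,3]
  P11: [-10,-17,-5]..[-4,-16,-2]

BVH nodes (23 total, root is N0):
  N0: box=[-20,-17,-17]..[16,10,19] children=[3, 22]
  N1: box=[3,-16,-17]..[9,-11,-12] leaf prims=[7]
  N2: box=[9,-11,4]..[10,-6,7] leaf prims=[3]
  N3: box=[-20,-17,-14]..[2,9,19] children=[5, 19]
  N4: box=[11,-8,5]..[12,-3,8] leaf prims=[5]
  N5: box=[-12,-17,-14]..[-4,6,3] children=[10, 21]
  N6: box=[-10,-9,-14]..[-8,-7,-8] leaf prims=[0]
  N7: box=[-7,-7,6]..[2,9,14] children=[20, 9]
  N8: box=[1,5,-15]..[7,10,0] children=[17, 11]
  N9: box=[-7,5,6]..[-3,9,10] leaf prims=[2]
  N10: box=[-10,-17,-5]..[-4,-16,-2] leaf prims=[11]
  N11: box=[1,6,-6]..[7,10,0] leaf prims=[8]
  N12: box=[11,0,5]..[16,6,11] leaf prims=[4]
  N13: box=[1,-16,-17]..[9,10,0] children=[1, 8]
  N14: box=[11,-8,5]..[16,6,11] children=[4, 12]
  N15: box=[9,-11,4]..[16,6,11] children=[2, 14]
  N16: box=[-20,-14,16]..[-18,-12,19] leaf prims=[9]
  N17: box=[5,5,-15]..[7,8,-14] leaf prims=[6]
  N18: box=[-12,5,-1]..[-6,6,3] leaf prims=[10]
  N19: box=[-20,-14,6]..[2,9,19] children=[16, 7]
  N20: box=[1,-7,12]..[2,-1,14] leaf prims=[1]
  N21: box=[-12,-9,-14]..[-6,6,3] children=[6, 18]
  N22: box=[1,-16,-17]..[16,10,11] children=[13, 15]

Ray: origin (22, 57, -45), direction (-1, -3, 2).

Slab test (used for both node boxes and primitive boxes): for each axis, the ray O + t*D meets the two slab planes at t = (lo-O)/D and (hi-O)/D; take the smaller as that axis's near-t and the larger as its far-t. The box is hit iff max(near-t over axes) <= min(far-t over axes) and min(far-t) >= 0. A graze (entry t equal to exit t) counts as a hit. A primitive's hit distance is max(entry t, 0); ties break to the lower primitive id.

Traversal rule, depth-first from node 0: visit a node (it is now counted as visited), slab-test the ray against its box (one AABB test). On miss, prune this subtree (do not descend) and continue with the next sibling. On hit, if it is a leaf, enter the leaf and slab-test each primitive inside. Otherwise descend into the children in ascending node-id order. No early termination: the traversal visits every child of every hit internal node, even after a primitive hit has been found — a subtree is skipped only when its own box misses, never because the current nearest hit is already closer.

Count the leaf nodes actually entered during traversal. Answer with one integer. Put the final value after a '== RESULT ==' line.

Trace the traversal:
N0 x:[6,42] y:[47/3,74/3] z:[14,32] -> hit [47/3,74/3], descend [3, 22]
  N3 x:[20,42] y:[16,74/3] z:[31/2,32] -> hit [20,74/3], descend [5, 19]
    N5 x:[26,34] y:[17,74/3] z:[31/2,24] -> miss, prune
    N19 x:[20,42] y:[16,71/3] z:[51/2,32] -> miss, prune
  N22 x:[6,21] y:[47/3,73/3] z:[14,28] -> hit [47/3,21], descend [13, 15]
    N13 x:[13,21] y:[47/3,73/3] z:[14,45/2] -> hit [47/3,21], descend [1, 8]
      N1 x:[13,19] y:[68/3,73/3] z:[14,33/2] -> miss, prune
      N8 x:[15,21] y:[47/3,52/3] z:[15,45/2] -> hit [47/3,52/3], descend [11, 17]
        N11 x:[15,21] y:[47/3,17] z:[39/2,45/2] -> miss, prune
        N17 x:[15,17] y:[49/3,52/3] z:[15,31/2] -> miss, prune
    N15 x:[6,13] y:[17,68/3] z:[49/2,28] -> miss, prune

Visited [0, 3, 5, 19, 22, 13, 1, 8, 11, 17, 15]. Tests: 11 box, 0 leaf. Nearest: miss.

== RESULT ==
0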